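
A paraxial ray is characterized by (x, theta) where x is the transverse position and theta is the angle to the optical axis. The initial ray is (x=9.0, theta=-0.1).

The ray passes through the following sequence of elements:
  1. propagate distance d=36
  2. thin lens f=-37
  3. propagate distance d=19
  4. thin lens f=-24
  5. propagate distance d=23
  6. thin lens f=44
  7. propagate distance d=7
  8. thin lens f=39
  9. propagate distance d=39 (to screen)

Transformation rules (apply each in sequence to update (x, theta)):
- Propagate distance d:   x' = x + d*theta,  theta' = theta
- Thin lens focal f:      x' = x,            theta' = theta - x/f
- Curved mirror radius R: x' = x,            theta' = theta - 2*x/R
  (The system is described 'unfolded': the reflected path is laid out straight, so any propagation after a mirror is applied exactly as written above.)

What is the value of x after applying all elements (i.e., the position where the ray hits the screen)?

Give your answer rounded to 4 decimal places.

Initial: x=9.0000 theta=-0.1000
After 1 (propagate distance d=36): x=5.4000 theta=-0.1000
After 2 (thin lens f=-37): x=5.4000 theta=17/370 (≈0.0459)
After 3 (propagate distance d=19): x=2321/370 (≈6.2730) theta=17/370 (≈0.0459)
After 4 (thin lens f=-24): x=2321/370 (≈6.2730) theta=2729/8880 (≈0.3073)
After 5 (propagate distance d=23): x=118471/8880 (≈13.3413) theta=2729/8880 (≈0.3073)
After 6 (thin lens f=44): x=118471/8880 (≈13.3413) theta=107/26048 (≈0.0041)
After 7 (propagate distance d=7): x=5223959/390720 (≈13.3701) theta=107/26048 (≈0.0041)
After 8 (thin lens f=39): x=5223959/390720 (≈13.3701) theta=-99257/293040 (≈-0.3387)
After 9 (propagate distance d=39 (to screen)): x=4173/26048 (≈0.1602) theta=-99257/293040 (≈-0.3387)
Rounded to 4 decimal places: x = 0.1602

Answer: 0.1602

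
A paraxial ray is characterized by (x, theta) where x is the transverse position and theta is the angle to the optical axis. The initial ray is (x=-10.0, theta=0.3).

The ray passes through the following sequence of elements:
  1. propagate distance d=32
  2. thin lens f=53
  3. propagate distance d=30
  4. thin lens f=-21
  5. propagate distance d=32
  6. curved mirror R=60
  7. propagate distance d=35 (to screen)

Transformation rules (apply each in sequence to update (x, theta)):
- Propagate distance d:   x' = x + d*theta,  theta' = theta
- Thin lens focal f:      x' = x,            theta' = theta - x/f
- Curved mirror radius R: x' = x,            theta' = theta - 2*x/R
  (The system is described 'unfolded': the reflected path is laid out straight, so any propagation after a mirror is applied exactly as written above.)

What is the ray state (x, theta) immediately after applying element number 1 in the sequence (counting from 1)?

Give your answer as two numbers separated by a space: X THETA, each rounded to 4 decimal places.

Answer: -0.4000 0.3000

Derivation:
Initial: x=-10.0000 theta=0.3000
After 1 (propagate distance d=32): x=-0.4000 theta=0.3000
Rounded to 4 decimal places: x = -0.4000, theta = 0.3000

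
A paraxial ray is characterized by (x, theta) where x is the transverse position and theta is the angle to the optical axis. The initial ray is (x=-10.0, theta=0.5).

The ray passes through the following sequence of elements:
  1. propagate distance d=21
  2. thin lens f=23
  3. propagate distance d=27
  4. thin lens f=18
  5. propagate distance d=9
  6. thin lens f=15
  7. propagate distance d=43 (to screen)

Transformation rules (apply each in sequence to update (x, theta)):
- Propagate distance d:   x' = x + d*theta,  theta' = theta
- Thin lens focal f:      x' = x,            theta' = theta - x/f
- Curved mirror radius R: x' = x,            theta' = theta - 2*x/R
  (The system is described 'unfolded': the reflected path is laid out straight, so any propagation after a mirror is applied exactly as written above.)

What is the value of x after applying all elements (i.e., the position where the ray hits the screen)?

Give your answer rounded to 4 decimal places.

Initial: x=-10.0000 theta=0.5000
After 1 (propagate distance d=21): x=0.5000 theta=0.5000
After 2 (thin lens f=23): x=0.5000 theta=11/23 (≈0.4783)
After 3 (propagate distance d=27): x=617/46 (≈13.4130) theta=11/23 (≈0.4783)
After 4 (thin lens f=18): x=617/46 (≈13.4130) theta=-221/828 (≈-0.2669)
After 5 (propagate distance d=9): x=1013/92 (≈11.0109) theta=-221/828 (≈-0.2669)
After 6 (thin lens f=15): x=1013/92 (≈11.0109) theta=-1036/1035 (≈-1.0010)
After 7 (propagate distance d=43 (to screen)): x=-132607/4140 (≈-32.0307) theta=-1036/1035 (≈-1.0010)
Rounded to 4 decimal places: x = -32.0307

Answer: -32.0307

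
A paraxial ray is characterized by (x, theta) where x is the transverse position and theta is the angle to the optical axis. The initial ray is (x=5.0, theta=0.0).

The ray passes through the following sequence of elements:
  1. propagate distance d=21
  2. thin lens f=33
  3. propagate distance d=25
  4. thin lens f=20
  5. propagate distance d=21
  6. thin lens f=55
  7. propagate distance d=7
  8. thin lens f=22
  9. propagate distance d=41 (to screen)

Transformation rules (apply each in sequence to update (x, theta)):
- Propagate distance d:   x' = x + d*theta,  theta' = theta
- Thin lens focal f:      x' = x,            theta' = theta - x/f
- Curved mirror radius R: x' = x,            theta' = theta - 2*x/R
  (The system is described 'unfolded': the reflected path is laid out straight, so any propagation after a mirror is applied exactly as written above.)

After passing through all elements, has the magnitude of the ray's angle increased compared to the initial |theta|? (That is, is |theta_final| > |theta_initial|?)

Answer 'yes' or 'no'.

Answer: yes

Derivation:
Initial: x=5.0000 theta=0.0000
After 1 (propagate distance d=21): x=5.0000 theta=0.0000
After 2 (thin lens f=33): x=5.0000 theta=-5/33 (≈-0.1515)
After 3 (propagate distance d=25): x=40/33 (≈1.2121) theta=-5/33 (≈-0.1515)
After 4 (thin lens f=20): x=40/33 (≈1.2121) theta=-7/33 (≈-0.2121)
After 5 (propagate distance d=21): x=-107/33 (≈-3.2424) theta=-7/33 (≈-0.2121)
After 6 (thin lens f=55): x=-107/33 (≈-3.2424) theta=-278/1815 (≈-0.1532)
After 7 (propagate distance d=7): x=-7831/1815 (≈-4.3146) theta=-278/1815 (≈-0.1532)
After 8 (thin lens f=22): x=-7831/1815 (≈-4.3146) theta=343/7986 (≈0.0430)
After 9 (propagate distance d=41 (to screen)): x=-33989/13310 (≈-2.5536) theta=343/7986 (≈0.0430)
|theta_initial|=0.0000 |theta_final|=343/7986 (≈0.0430) -> increased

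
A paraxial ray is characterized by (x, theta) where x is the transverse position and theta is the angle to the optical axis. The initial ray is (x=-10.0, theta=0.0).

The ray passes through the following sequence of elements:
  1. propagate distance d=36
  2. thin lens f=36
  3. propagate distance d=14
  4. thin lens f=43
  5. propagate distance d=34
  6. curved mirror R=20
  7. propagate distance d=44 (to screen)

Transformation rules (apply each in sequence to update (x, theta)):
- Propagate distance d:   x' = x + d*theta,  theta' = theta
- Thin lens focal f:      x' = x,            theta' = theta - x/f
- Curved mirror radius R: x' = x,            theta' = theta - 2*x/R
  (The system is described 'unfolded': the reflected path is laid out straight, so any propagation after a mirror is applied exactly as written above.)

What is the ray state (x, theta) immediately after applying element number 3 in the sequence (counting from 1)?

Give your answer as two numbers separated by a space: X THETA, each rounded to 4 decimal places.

Answer: -6.1111 0.2778

Derivation:
Initial: x=-10.0000 theta=0.0000
After 1 (propagate distance d=36): x=-10.0000 theta=0.0000
After 2 (thin lens f=36): x=-10.0000 theta=5/18 (≈0.2778)
After 3 (propagate distance d=14): x=-55/9 (≈-6.1111) theta=5/18 (≈0.2778)
Rounded to 4 decimal places: x = -6.1111, theta = 0.2778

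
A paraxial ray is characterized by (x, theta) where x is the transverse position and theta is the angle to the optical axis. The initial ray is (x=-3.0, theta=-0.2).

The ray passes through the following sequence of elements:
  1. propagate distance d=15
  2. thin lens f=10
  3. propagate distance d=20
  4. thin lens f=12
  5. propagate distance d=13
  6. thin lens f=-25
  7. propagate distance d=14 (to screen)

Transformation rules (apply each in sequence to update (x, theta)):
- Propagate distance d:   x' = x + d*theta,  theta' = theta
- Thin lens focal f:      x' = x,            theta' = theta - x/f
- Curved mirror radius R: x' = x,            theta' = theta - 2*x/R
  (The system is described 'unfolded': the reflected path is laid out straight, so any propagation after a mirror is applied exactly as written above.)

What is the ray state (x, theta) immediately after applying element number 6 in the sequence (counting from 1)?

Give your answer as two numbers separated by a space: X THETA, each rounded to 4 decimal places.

Initial: x=-3.0000 theta=-0.2000
After 1 (propagate distance d=15): x=-6.0000 theta=-0.2000
After 2 (thin lens f=10): x=-6.0000 theta=0.4000
After 3 (propagate distance d=20): x=2.0000 theta=0.4000
After 4 (thin lens f=12): x=2.0000 theta=7/30 (≈0.2333)
After 5 (propagate distance d=13): x=151/30 (≈5.0333) theta=7/30 (≈0.2333)
After 6 (thin lens f=-25): x=151/30 (≈5.0333) theta=163/375 (≈0.4347)
Rounded to 4 decimal places: x = 5.0333, theta = 0.4347

Answer: 5.0333 0.4347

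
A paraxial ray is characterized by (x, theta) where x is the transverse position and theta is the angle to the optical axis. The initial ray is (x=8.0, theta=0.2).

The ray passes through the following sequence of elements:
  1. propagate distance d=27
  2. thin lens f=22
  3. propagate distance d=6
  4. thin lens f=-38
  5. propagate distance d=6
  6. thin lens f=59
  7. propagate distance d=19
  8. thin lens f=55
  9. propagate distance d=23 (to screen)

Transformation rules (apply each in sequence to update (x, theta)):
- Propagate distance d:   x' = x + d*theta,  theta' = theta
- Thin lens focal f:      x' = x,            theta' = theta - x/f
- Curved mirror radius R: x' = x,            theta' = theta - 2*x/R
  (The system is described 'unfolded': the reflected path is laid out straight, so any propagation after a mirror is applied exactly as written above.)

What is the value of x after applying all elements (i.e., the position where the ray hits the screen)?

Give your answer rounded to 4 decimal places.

Initial: x=8.0000 theta=0.2000
After 1 (propagate distance d=27): x=13.4000 theta=0.2000
After 2 (thin lens f=22): x=13.4000 theta=-9/22 (≈-0.4091)
After 3 (propagate distance d=6): x=602/55 (≈10.9455) theta=-9/22 (≈-0.4091)
After 4 (thin lens f=-38): x=602/55 (≈10.9455) theta=-23/190 (≈-0.1211)
After 5 (propagate distance d=6): x=10679/1045 (≈10.2191) theta=-23/190 (≈-0.1211)
After 6 (thin lens f=59): x=10679/1045 (≈10.2191) theta=-123/418 (≈-0.2943)
After 7 (propagate distance d=19): x=9673/2090 (≈4.6282) theta=-123/418 (≈-0.2943)
After 8 (thin lens f=55): x=9673/2090 (≈4.6282) theta=-21749/57475 (≈-0.3784)
After 9 (propagate distance d=23 (to screen)): x=-468439/114950 (≈-4.0752) theta=-21749/57475 (≈-0.3784)
Rounded to 4 decimal places: x = -4.0752

Answer: -4.0752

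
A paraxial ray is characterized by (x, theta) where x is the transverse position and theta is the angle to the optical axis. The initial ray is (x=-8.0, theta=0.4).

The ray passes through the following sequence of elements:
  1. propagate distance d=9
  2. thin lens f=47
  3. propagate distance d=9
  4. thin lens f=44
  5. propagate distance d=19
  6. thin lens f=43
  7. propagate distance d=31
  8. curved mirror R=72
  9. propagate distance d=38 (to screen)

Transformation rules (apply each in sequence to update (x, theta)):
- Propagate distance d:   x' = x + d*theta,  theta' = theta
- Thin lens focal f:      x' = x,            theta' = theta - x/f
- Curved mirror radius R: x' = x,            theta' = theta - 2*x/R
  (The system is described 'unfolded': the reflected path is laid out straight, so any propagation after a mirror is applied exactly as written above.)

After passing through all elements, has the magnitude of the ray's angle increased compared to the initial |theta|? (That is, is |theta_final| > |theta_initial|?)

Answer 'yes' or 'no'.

Answer: no

Derivation:
Initial: x=-8.0000 theta=0.4000
After 1 (propagate distance d=9): x=-4.4000 theta=0.4000
After 2 (thin lens f=47): x=-4.4000 theta=116/235 (≈0.4936)
After 3 (propagate distance d=9): x=2/47 (≈0.0426) theta=116/235 (≈0.4936)
After 4 (thin lens f=44): x=2/47 (≈0.0426) theta=2547/5170 (≈0.4926)
After 5 (propagate distance d=19): x=48613/5170 (≈9.4029) theta=2547/5170 (≈0.4926)
After 6 (thin lens f=43): x=48613/5170 (≈9.4029) theta=30454/111155 (≈0.2740)
After 7 (propagate distance d=31): x=3978507/222310 (≈17.8962) theta=30454/111155 (≈0.2740)
After 8 (curved mirror R=72): x=3978507/222310 (≈17.8962) theta=-595273/2667720 (≈-0.2231)
After 9 (propagate distance d=38 (to screen)): x=2512171/266772 (≈9.4169) theta=-595273/2667720 (≈-0.2231)
|theta_initial|=0.4000 |theta_final|=595273/2667720 (≈0.2231) -> not increased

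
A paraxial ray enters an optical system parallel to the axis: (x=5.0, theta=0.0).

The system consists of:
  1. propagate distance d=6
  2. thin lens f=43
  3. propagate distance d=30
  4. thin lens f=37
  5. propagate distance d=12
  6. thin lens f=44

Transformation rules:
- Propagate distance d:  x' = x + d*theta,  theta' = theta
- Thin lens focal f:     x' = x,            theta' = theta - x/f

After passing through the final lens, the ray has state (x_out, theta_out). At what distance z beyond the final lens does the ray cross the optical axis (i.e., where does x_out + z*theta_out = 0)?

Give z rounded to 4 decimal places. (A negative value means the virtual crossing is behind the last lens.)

Initial: x=5.0000 theta=0.0000
After 1 (propagate distance d=6): x=5.0000 theta=0.0000
After 2 (thin lens f=43): x=5.0000 theta=-5/43 (≈-0.1163)
After 3 (propagate distance d=30): x=65/43 (≈1.5116) theta=-5/43 (≈-0.1163)
After 4 (thin lens f=37): x=65/43 (≈1.5116) theta=-250/1591 (≈-0.1571)
After 5 (propagate distance d=12): x=-595/1591 (≈-0.3740) theta=-250/1591 (≈-0.1571)
After 6 (thin lens f=44): x=-595/1591 (≈-0.3740) theta=-10405/70004 (≈-0.1486)
z_focus = -x_out/theta_out = -(-595/1591)/(-10405/70004) = -5236/2081 ≈ -2.5161
Rounded to 4 decimal places: z = -2.5161

Answer: -2.5161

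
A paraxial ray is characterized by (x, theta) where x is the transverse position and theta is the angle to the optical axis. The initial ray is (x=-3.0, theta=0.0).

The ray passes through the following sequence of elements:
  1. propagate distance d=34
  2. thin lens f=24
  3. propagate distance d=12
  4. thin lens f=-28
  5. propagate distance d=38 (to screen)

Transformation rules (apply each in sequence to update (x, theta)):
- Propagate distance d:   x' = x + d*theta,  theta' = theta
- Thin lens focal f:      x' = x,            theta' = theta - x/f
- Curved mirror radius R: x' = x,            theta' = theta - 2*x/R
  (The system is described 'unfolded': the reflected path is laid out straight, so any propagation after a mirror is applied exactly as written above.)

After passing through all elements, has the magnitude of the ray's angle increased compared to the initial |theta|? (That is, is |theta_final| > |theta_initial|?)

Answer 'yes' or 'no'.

Initial: x=-3.0000 theta=0.0000
After 1 (propagate distance d=34): x=-3.0000 theta=0.0000
After 2 (thin lens f=24): x=-3.0000 theta=0.1250
After 3 (propagate distance d=12): x=-1.5000 theta=0.1250
After 4 (thin lens f=-28): x=-1.5000 theta=1/14 (≈0.0714)
After 5 (propagate distance d=38 (to screen)): x=17/14 (≈1.2143) theta=1/14 (≈0.0714)
|theta_initial|=0.0000 |theta_final|=1/14 (≈0.0714) -> increased

Answer: yes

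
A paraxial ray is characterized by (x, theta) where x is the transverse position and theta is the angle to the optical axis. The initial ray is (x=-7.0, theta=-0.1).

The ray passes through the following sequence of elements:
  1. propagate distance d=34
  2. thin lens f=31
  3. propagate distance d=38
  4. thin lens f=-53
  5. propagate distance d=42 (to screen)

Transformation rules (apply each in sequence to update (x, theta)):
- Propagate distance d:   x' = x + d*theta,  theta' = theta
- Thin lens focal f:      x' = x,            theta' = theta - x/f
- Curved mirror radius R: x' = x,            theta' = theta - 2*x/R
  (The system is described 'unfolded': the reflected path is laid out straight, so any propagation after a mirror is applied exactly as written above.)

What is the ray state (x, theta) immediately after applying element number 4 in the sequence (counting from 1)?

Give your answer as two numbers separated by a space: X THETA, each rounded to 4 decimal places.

Answer: -1.4516 0.2081

Derivation:
Initial: x=-7.0000 theta=-0.1000
After 1 (propagate distance d=34): x=-10.4000 theta=-0.1000
After 2 (thin lens f=31): x=-10.4000 theta=73/310 (≈0.2355)
After 3 (propagate distance d=38): x=-45/31 (≈-1.4516) theta=73/310 (≈0.2355)
After 4 (thin lens f=-53): x=-45/31 (≈-1.4516) theta=3419/16430 (≈0.2081)
Rounded to 4 decimal places: x = -1.4516, theta = 0.2081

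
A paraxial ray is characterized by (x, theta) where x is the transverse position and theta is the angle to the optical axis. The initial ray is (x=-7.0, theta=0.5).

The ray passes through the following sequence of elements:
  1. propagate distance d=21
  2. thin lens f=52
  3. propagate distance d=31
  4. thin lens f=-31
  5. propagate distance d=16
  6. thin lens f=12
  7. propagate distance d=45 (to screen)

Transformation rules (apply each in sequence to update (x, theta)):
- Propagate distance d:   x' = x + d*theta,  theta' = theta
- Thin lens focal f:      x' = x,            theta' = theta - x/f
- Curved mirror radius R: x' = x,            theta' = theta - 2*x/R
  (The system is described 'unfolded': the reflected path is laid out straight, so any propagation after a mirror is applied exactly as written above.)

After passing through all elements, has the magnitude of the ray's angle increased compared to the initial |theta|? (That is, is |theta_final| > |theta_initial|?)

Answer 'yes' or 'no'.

Answer: yes

Derivation:
Initial: x=-7.0000 theta=0.5000
After 1 (propagate distance d=21): x=3.5000 theta=0.5000
After 2 (thin lens f=52): x=3.5000 theta=45/104 (≈0.4327)
After 3 (propagate distance d=31): x=1759/104 (≈16.9135) theta=45/104 (≈0.4327)
After 4 (thin lens f=-31): x=1759/104 (≈16.9135) theta=1577/1612 (≈0.9783)
After 5 (propagate distance d=16): x=104993/3224 (≈32.5661) theta=1577/1612 (≈0.9783)
After 6 (thin lens f=12): x=104993/3224 (≈32.5661) theta=-5165/2976 (≈-1.7356)
After 7 (propagate distance d=45 (to screen)): x=-587203/12896 (≈-45.5337) theta=-5165/2976 (≈-1.7356)
|theta_initial|=0.5000 |theta_final|=5165/2976 (≈1.7356) -> increased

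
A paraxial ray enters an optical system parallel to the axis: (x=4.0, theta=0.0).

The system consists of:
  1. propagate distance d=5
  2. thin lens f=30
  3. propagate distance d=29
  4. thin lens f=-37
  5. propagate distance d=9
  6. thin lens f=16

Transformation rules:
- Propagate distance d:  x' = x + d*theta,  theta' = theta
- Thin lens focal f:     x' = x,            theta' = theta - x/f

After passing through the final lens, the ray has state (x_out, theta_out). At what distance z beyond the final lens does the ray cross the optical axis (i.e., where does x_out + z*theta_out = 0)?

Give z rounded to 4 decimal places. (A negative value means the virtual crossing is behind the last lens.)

Initial: x=4.0000 theta=0.0000
After 1 (propagate distance d=5): x=4.0000 theta=0.0000
After 2 (thin lens f=30): x=4.0000 theta=-2/15 (≈-0.1333)
After 3 (propagate distance d=29): x=2/15 (≈0.1333) theta=-2/15 (≈-0.1333)
After 4 (thin lens f=-37): x=2/15 (≈0.1333) theta=-24/185 (≈-0.1297)
After 5 (propagate distance d=9): x=-574/555 (≈-1.0342) theta=-24/185 (≈-0.1297)
After 6 (thin lens f=16): x=-574/555 (≈-1.0342) theta=-289/4440 (≈-0.0651)
z_focus = -x_out/theta_out = -(-574/555)/(-289/4440) = -4592/289 ≈ -15.8893
Rounded to 4 decimal places: z = -15.8893

Answer: -15.8893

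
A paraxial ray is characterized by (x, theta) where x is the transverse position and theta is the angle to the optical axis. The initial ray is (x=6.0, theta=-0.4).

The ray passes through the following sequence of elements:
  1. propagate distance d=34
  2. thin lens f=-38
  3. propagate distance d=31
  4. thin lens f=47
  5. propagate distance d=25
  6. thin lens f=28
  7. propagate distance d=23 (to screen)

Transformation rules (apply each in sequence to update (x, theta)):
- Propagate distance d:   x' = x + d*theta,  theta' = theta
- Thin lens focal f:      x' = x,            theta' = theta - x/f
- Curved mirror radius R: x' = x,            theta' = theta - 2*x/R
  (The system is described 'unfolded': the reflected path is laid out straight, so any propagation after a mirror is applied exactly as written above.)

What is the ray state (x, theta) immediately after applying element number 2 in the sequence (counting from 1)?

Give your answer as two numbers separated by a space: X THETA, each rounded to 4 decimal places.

Initial: x=6.0000 theta=-0.4000
After 1 (propagate distance d=34): x=-7.6000 theta=-0.4000
After 2 (thin lens f=-38): x=-7.6000 theta=-0.6000
Rounded to 4 decimal places: x = -7.6000, theta = -0.6000

Answer: -7.6000 -0.6000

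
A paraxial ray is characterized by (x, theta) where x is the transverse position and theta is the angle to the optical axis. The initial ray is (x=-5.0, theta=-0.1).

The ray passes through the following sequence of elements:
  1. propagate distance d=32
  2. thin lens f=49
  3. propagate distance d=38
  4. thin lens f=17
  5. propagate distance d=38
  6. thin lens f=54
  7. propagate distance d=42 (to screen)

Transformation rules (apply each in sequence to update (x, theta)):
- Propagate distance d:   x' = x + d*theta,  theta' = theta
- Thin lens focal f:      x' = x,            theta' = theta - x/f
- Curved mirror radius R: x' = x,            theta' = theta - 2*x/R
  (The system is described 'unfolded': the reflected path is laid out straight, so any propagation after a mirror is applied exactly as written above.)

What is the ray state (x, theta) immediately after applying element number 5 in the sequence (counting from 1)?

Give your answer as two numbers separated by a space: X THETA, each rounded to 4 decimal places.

Initial: x=-5.0000 theta=-0.1000
After 1 (propagate distance d=32): x=-8.2000 theta=-0.1000
After 2 (thin lens f=49): x=-8.2000 theta=33/490 (≈0.0673)
After 3 (propagate distance d=38): x=-1382/245 (≈-5.6408) theta=33/490 (≈0.0673)
After 4 (thin lens f=17): x=-1382/245 (≈-5.6408) theta=95/238 (≈0.3992)
After 5 (propagate distance d=38): x=39681/4165 (≈9.5273) theta=95/238 (≈0.3992)
Rounded to 4 decimal places: x = 9.5273, theta = 0.3992

Answer: 9.5273 0.3992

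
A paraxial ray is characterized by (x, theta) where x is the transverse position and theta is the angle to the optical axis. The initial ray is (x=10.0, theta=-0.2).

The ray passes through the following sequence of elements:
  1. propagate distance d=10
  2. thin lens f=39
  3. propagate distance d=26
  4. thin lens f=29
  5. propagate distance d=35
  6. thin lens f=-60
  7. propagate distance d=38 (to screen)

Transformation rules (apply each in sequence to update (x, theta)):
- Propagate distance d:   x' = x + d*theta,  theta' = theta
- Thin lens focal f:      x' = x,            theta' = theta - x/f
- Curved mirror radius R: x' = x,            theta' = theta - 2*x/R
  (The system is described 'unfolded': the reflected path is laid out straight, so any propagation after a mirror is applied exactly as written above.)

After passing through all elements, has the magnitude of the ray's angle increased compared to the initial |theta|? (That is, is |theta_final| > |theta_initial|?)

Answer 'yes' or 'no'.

Answer: yes

Derivation:
Initial: x=10.0000 theta=-0.2000
After 1 (propagate distance d=10): x=8.0000 theta=-0.2000
After 2 (thin lens f=39): x=8.0000 theta=-79/195 (≈-0.4051)
After 3 (propagate distance d=26): x=-38/15 (≈-2.5333) theta=-79/195 (≈-0.4051)
After 4 (thin lens f=29): x=-38/15 (≈-2.5333) theta=-599/1885 (≈-0.3178)
After 5 (propagate distance d=35): x=-77221/5655 (≈-13.6553) theta=-599/1885 (≈-0.3178)
After 6 (thin lens f=-60): x=-77221/5655 (≈-13.6553) theta=-185041/339300 (≈-0.5454)
After 7 (propagate distance d=38 (to screen)): x=-5832409/169650 (≈-34.3791) theta=-185041/339300 (≈-0.5454)
|theta_initial|=0.2000 |theta_final|=185041/339300 (≈0.5454) -> increased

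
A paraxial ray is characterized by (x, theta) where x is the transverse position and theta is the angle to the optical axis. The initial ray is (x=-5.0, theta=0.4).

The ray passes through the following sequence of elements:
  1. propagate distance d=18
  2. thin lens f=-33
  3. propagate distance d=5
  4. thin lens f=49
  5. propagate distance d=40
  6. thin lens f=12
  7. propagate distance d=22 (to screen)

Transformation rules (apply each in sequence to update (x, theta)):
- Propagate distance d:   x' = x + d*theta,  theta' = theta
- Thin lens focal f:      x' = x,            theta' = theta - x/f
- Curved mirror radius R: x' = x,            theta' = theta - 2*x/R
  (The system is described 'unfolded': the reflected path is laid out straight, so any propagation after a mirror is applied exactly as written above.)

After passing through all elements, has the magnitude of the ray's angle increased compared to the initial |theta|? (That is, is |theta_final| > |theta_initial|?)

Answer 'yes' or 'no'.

Initial: x=-5.0000 theta=0.4000
After 1 (propagate distance d=18): x=2.2000 theta=0.4000
After 2 (thin lens f=-33): x=2.2000 theta=7/15 (≈0.4667)
After 3 (propagate distance d=5): x=68/15 (≈4.5333) theta=7/15 (≈0.4667)
After 4 (thin lens f=49): x=68/15 (≈4.5333) theta=55/147 (≈0.3741)
After 5 (propagate distance d=40): x=14332/735 (≈19.4993) theta=55/147 (≈0.3741)
After 6 (thin lens f=12): x=14332/735 (≈19.4993) theta=-394/315 (≈-1.2508)
After 7 (propagate distance d=22 (to screen)): x=-3536/441 (≈-8.0181) theta=-394/315 (≈-1.2508)
|theta_initial|=0.4000 |theta_final|=394/315 (≈1.2508) -> increased

Answer: yes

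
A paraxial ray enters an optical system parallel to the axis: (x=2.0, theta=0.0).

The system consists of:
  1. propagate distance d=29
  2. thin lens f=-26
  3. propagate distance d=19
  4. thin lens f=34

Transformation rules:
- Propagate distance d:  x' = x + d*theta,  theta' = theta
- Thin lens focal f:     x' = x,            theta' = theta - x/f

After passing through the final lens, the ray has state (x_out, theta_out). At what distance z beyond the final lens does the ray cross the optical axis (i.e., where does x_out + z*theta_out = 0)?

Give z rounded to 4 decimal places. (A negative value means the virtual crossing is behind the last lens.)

Initial: x=2.0000 theta=0.0000
After 1 (propagate distance d=29): x=2.0000 theta=0.0000
After 2 (thin lens f=-26): x=2.0000 theta=1/13 (≈0.0769)
After 3 (propagate distance d=19): x=45/13 (≈3.4615) theta=1/13 (≈0.0769)
After 4 (thin lens f=34): x=45/13 (≈3.4615) theta=-11/442 (≈-0.0249)
z_focus = -x_out/theta_out = -(45/13)/(-11/442) = 1530/11 ≈ 139.0909
Rounded to 4 decimal places: z = 139.0909

Answer: 139.0909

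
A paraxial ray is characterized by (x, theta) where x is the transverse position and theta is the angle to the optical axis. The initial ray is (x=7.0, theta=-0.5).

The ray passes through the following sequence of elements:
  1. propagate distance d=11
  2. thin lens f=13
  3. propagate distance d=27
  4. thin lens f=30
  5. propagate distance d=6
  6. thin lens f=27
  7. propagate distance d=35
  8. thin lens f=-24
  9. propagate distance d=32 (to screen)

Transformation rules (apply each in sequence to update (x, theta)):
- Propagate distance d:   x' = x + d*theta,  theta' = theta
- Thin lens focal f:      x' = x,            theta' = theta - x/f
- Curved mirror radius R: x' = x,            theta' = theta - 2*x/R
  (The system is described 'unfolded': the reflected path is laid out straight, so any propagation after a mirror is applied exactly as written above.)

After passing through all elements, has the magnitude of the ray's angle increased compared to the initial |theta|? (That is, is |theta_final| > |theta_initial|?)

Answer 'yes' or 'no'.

Initial: x=7.0000 theta=-0.5000
After 1 (propagate distance d=11): x=1.5000 theta=-0.5000
After 2 (thin lens f=13): x=1.5000 theta=-8/13 (≈-0.6154)
After 3 (propagate distance d=27): x=-393/26 (≈-15.1154) theta=-8/13 (≈-0.6154)
After 4 (thin lens f=30): x=-393/26 (≈-15.1154) theta=-29/260 (≈-0.1115)
After 5 (propagate distance d=6): x=-1026/65 (≈-15.7846) theta=-29/260 (≈-0.1115)
After 6 (thin lens f=27): x=-1026/65 (≈-15.7846) theta=123/260 (≈0.4731)
After 7 (propagate distance d=35): x=201/260 (≈0.7731) theta=123/260 (≈0.4731)
After 8 (thin lens f=-24): x=201/260 (≈0.7731) theta=1051/2080 (≈0.5053)
After 9 (propagate distance d=32 (to screen)): x=881/52 (≈16.9423) theta=1051/2080 (≈0.5053)
|theta_initial|=0.5000 |theta_final|=1051/2080 (≈0.5053) -> increased

Answer: yes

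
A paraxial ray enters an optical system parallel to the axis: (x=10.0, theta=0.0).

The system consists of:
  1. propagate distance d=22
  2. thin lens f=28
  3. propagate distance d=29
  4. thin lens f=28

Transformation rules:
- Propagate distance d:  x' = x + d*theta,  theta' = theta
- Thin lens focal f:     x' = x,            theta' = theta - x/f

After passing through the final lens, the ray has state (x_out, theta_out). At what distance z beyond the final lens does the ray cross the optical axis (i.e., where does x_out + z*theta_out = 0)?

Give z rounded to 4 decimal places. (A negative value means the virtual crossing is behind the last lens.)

Answer: -1.0370

Derivation:
Initial: x=10.0000 theta=0.0000
After 1 (propagate distance d=22): x=10.0000 theta=0.0000
After 2 (thin lens f=28): x=10.0000 theta=-5/14 (≈-0.3571)
After 3 (propagate distance d=29): x=-5/14 (≈-0.3571) theta=-5/14 (≈-0.3571)
After 4 (thin lens f=28): x=-5/14 (≈-0.3571) theta=-135/392 (≈-0.3444)
z_focus = -x_out/theta_out = -(-5/14)/(-135/392) = -28/27 ≈ -1.0370
Rounded to 4 decimal places: z = -1.0370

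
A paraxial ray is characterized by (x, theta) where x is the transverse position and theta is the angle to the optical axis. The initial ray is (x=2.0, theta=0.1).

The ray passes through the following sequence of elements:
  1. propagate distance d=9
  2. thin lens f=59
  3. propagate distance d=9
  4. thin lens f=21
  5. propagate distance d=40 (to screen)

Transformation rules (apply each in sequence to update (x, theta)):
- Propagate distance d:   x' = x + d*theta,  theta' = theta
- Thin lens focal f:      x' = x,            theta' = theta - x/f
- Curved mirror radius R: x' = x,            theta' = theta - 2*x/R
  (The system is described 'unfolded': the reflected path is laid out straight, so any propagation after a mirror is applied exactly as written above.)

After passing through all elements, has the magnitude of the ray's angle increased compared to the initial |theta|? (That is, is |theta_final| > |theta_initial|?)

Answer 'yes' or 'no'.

Answer: yes

Derivation:
Initial: x=2.0000 theta=0.1000
After 1 (propagate distance d=9): x=2.9000 theta=0.1000
After 2 (thin lens f=59): x=2.9000 theta=3/59 (≈0.0508)
After 3 (propagate distance d=9): x=1981/590 (≈3.3576) theta=3/59 (≈0.0508)
After 4 (thin lens f=21): x=1981/590 (≈3.3576) theta=-193/1770 (≈-0.1090)
After 5 (propagate distance d=40 (to screen)): x=-1777/1770 (≈-1.0040) theta=-193/1770 (≈-0.1090)
|theta_initial|=0.1000 |theta_final|=193/1770 (≈0.1090) -> increased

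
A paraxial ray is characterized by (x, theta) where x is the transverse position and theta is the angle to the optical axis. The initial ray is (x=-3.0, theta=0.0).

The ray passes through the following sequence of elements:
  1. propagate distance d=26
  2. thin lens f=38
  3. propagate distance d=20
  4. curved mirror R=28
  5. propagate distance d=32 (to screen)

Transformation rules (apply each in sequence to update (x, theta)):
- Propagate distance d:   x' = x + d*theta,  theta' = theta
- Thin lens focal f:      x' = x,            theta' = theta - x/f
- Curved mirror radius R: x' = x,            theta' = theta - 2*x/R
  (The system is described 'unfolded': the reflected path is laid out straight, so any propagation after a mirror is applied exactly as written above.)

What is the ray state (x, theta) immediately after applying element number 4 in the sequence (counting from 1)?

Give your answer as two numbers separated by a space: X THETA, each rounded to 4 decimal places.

Initial: x=-3.0000 theta=0.0000
After 1 (propagate distance d=26): x=-3.0000 theta=0.0000
After 2 (thin lens f=38): x=-3.0000 theta=3/38 (≈0.0789)
After 3 (propagate distance d=20): x=-27/19 (≈-1.4211) theta=3/38 (≈0.0789)
After 4 (curved mirror R=28): x=-27/19 (≈-1.4211) theta=24/133 (≈0.1805)
Rounded to 4 decimal places: x = -1.4211, theta = 0.1805

Answer: -1.4211 0.1805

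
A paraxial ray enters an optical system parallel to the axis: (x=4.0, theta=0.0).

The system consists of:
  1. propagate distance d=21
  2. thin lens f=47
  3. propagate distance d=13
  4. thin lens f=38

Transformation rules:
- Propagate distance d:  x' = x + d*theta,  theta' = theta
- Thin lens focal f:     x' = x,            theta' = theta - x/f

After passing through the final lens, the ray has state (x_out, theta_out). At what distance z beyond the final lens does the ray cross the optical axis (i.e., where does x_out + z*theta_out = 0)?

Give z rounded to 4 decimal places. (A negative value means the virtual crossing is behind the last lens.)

Initial: x=4.0000 theta=0.0000
After 1 (propagate distance d=21): x=4.0000 theta=0.0000
After 2 (thin lens f=47): x=4.0000 theta=-4/47 (≈-0.0851)
After 3 (propagate distance d=13): x=136/47 (≈2.8936) theta=-4/47 (≈-0.0851)
After 4 (thin lens f=38): x=136/47 (≈2.8936) theta=-144/893 (≈-0.1613)
z_focus = -x_out/theta_out = -(136/47)/(-144/893) = 323/18 ≈ 17.9444
Rounded to 4 decimal places: z = 17.9444

Answer: 17.9444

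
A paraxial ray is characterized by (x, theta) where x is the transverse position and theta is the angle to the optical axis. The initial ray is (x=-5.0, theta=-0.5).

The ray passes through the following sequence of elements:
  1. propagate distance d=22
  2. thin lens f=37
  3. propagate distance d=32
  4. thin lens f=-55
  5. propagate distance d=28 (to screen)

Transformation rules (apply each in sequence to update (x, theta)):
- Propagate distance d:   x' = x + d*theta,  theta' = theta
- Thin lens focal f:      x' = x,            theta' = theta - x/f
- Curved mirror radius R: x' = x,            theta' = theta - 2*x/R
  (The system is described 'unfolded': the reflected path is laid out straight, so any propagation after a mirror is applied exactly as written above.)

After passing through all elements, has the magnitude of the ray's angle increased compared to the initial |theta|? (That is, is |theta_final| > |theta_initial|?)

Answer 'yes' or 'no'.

Initial: x=-5.0000 theta=-0.5000
After 1 (propagate distance d=22): x=-16.0000 theta=-0.5000
After 2 (thin lens f=37): x=-16.0000 theta=-5/74 (≈-0.0676)
After 3 (propagate distance d=32): x=-672/37 (≈-18.1622) theta=-5/74 (≈-0.0676)
After 4 (thin lens f=-55): x=-672/37 (≈-18.1622) theta=-1619/4070 (≈-0.3978)
After 5 (propagate distance d=28 (to screen)): x=-59626/2035 (≈-29.3002) theta=-1619/4070 (≈-0.3978)
|theta_initial|=0.5000 |theta_final|=1619/4070 (≈0.3978) -> not increased

Answer: no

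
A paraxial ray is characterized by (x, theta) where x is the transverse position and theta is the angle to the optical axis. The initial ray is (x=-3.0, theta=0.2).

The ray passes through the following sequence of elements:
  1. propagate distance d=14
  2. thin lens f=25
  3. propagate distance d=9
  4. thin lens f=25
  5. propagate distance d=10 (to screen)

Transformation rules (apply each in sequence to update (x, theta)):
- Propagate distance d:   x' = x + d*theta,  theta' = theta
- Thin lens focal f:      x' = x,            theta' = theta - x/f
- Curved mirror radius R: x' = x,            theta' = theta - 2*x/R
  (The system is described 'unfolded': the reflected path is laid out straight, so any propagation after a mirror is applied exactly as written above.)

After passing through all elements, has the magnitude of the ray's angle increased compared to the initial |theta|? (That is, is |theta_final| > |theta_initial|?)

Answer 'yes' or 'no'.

Answer: no

Derivation:
Initial: x=-3.0000 theta=0.2000
After 1 (propagate distance d=14): x=-0.2000 theta=0.2000
After 2 (thin lens f=25): x=-0.2000 theta=0.2080
After 3 (propagate distance d=9): x=1.6720 theta=0.2080
After 4 (thin lens f=25): x=1.6720 theta=441/3125 (≈0.1411)
After 5 (propagate distance d=10 (to screen)): x=3.0832 theta=441/3125 (≈0.1411)
|theta_initial|=0.2000 |theta_final|=441/3125 (≈0.1411) -> not increased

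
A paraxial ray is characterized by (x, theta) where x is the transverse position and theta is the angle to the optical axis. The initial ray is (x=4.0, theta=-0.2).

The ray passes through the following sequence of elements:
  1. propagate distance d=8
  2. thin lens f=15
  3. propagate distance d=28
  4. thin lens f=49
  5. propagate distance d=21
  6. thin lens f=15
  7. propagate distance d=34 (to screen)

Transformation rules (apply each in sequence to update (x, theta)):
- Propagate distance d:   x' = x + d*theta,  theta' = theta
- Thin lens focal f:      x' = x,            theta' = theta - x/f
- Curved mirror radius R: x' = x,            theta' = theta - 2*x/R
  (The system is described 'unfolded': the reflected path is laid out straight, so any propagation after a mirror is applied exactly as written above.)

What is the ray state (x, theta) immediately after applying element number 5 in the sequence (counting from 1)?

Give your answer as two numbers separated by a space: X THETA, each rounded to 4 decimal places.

Answer: -11.9486 -0.2033

Derivation:
Initial: x=4.0000 theta=-0.2000
After 1 (propagate distance d=8): x=2.4000 theta=-0.2000
After 2 (thin lens f=15): x=2.4000 theta=-0.3600
After 3 (propagate distance d=28): x=-7.6800 theta=-0.3600
After 4 (thin lens f=49): x=-7.6800 theta=-249/1225 (≈-0.2033)
After 5 (propagate distance d=21): x=-2091/175 (≈-11.9486) theta=-249/1225 (≈-0.2033)
Rounded to 4 decimal places: x = -11.9486, theta = -0.2033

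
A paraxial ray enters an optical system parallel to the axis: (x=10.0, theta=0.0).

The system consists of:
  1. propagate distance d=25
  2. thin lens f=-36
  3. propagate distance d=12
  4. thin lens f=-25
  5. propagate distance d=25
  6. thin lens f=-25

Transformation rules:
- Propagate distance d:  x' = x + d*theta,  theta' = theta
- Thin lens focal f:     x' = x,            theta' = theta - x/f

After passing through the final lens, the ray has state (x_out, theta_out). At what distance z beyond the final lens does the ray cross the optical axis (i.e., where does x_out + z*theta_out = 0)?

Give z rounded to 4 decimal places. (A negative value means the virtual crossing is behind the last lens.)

Answer: -15.5928

Derivation:
Initial: x=10.0000 theta=0.0000
After 1 (propagate distance d=25): x=10.0000 theta=0.0000
After 2 (thin lens f=-36): x=10.0000 theta=5/18 (≈0.2778)
After 3 (propagate distance d=12): x=40/3 (≈13.3333) theta=5/18 (≈0.2778)
After 4 (thin lens f=-25): x=40/3 (≈13.3333) theta=73/90 (≈0.8111)
After 5 (propagate distance d=25): x=605/18 (≈33.6111) theta=73/90 (≈0.8111)
After 6 (thin lens f=-25): x=605/18 (≈33.6111) theta=97/45 (≈2.1556)
z_focus = -x_out/theta_out = -(605/18)/(97/45) = -3025/194 ≈ -15.5928
Rounded to 4 decimal places: z = -15.5928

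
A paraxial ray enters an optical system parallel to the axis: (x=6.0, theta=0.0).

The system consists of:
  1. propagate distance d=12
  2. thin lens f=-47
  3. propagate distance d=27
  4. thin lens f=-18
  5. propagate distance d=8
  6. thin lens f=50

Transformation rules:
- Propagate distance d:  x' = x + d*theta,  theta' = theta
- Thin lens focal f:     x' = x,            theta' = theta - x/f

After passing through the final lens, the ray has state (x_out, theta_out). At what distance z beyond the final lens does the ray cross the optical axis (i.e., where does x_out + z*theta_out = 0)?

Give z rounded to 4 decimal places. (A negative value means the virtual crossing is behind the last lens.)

Initial: x=6.0000 theta=0.0000
After 1 (propagate distance d=12): x=6.0000 theta=0.0000
After 2 (thin lens f=-47): x=6.0000 theta=6/47 (≈0.1277)
After 3 (propagate distance d=27): x=444/47 (≈9.4468) theta=6/47 (≈0.1277)
After 4 (thin lens f=-18): x=444/47 (≈9.4468) theta=92/141 (≈0.6525)
After 5 (propagate distance d=8): x=44/3 (≈14.6667) theta=92/141 (≈0.6525)
After 6 (thin lens f=50): x=44/3 (≈14.6667) theta=422/1175 (≈0.3591)
z_focus = -x_out/theta_out = -(44/3)/(422/1175) = -25850/633 ≈ -40.8373
Rounded to 4 decimal places: z = -40.8373

Answer: -40.8373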